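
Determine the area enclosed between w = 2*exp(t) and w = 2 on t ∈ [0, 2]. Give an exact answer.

On [0, 2], (2*exp(t)) - (2) = 2*exp(t) - 2 is ≥ 0 throughout, so the area is a single integral of |2*exp(t) - 2|.
∫[0,2] (2*exp(t) - 2) dt = -6 + 2*exp(2).

-6 + 2*exp(2)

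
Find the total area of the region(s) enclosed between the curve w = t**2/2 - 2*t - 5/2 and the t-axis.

18

The curve meets the t-axis where t**2/2 - 2*t - 5/2 = 0, i.e. (t - 5)*(t + 1)/2 = 0, at t = -1, 5.
On [-1, 5] the curve lies below the axis; ∫[-1,5] (t**2/2 - 2*t - 5/2) dt = -18, giving area 18.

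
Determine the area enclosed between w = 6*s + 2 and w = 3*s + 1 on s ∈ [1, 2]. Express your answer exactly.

On [1, 2], (6*s + 2) - (3*s + 1) = 3*s + 1 is ≥ 0 throughout, so the area is a single integral of |3*s + 1|.
∫[1,2] (3*s + 1) ds = 11/2.

11/2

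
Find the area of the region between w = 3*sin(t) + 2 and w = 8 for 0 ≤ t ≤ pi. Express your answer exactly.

-6 + 6*pi

On [0, pi], (3*sin(t) + 2) - (8) = 3*sin(t) - 6 is ≤ 0 throughout, so the area is a single integral of |3*sin(t) - 6|.
∫[0,pi] (3*sin(t) - 6) dt = 6 - 6*pi; the area of that piece is -6 + 6*pi.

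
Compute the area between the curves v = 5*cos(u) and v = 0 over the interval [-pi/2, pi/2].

On [-pi/2, pi/2], (5*cos(u)) - (0) = 5*cos(u) is ≥ 0 throughout, so the area is a single integral of |5*cos(u)|.
∫[-pi/2,pi/2] (5*cos(u)) du = 10.

10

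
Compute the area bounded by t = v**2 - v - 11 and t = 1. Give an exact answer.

343/6

Both boundary curves give t as a function of v, so integrate with respect to v. Setting them equal: v**2 - v - 12 = 0, i.e. (v - 4)*(v + 3) = 0, so they meet at v = -3, 4.
For v in [-3, 4], t = v**2 - v - 11 is on the left; area = ∫[-3,4] (-(v**2 - v - 12)) dv = 343/6.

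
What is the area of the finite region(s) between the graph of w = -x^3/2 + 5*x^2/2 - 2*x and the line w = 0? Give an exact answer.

71/12

The curve meets the x-axis where -x^3/2 + 5*x^2/2 - 2*x = 0, i.e. -x*(x - 4)*(x - 1)/2 = 0, at x = 0, 1, 4.
On [0, 1] the curve lies below the axis; ∫[0,1] (-x^3/2 + 5*x^2/2 - 2*x) dx = -7/24, giving area 7/24.
On [1, 4] the curve lies above the axis; ∫[1,4] (-x^3/2 + 5*x^2/2 - 2*x) dx = 45/8, giving area 45/8.
Total area = 7/24 + 45/8 = 71/12.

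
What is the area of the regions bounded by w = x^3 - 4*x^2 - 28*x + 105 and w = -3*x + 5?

Set the curves equal: x^3 - 4*x^2 - 28*x + 105 = -3*x + 5, so x^3 - 4*x^2 - 25*x + 100 = 0, which factors as (x - 5)*(x - 4)*(x + 5) = 0. The curves meet at x = -5, 4, 5.
On [-5, 4], w = x^3 - 4*x^2 - 28*x + 105 is on top; that piece has area ∫[-5,4] (x^3 - 4*x^2 - 25*x + 100) dx = 2673/4.
On [4, 5], w = -3*x + 5 is on top; that piece has area ∫[4,5] (-(x^3 - 4*x^2 - 25*x + 100)) dx = 19/12.
Total enclosed area = 2673/4 + 19/12 = 4019/6.

4019/6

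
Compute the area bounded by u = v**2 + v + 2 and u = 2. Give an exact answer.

Both boundary curves give u as a function of v, so integrate with respect to v. Setting them equal: v**2 + v = 0, i.e. v*(v + 1) = 0, so they meet at v = -1, 0.
For v in [-1, 0], u = v**2 + v + 2 is on the left; area = ∫[-1,0] (-(v**2 + v)) dv = 1/6.

1/6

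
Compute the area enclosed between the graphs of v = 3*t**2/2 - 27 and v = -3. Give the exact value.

128

Set the curves equal: 3*t**2/2 - 27 = -3, so 3*t**2/2 - 24 = 0, which factors as 3*(t - 4)*(t + 4)/2 = 0. The curves meet at t = -4, 4.
On [-4, 4], v = -3 is on top; that piece has area ∫[-4,4] (-(3*t**2/2 - 24)) dt = 128.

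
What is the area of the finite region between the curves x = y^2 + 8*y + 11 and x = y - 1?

Both boundary curves give x as a function of y, so integrate with respect to y. Setting them equal: y^2 + 7*y + 12 = 0, i.e. (y + 3)*(y + 4) = 0, so they meet at y = -4, -3.
For y in [-4, -3], x = y^2 + 8*y + 11 is on the left; area = ∫[-4,-3] (-(y^2 + 7*y + 12)) dy = 1/6.

1/6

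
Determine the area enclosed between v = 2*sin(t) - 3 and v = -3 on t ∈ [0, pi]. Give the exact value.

On [0, pi], (2*sin(t) - 3) - (-3) = 2*sin(t) is ≥ 0 throughout, so the area is a single integral of |2*sin(t)|.
∫[0,pi] (2*sin(t)) dt = 4.

4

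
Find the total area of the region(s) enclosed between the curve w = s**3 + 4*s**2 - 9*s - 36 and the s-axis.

The curve meets the s-axis where s**3 + 4*s**2 - 9*s - 36 = 0, i.e. (s - 3)*(s + 3)*(s + 4) = 0, at s = -4, -3, 3.
On [-4, -3] the curve lies above the axis; ∫[-4,-3] (s**3 + 4*s**2 - 9*s - 36) ds = 13/12, giving area 13/12.
On [-3, 3] the curve lies below the axis; ∫[-3,3] (s**3 + 4*s**2 - 9*s - 36) ds = -144, giving area 144.
Total area = 13/12 + 144 = 1741/12.

1741/12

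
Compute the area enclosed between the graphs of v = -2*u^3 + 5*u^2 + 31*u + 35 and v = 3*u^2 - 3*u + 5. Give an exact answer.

Set the curves equal: -2*u^3 + 5*u^2 + 31*u + 35 = 3*u^2 - 3*u + 5, so -2*u^3 + 2*u^2 + 34*u + 30 = 0, which factors as -2*(u - 5)*(u + 1)*(u + 3) = 0. The curves meet at u = -3, -1, 5.
On [-3, -1], v = 3*u^2 - 3*u + 5 is on top; that piece has area ∫[-3,-1] (-(-2*u^3 + 2*u^2 + 34*u + 30)) du = 56/3.
On [-1, 5], v = -2*u^3 + 5*u^2 + 31*u + 35 is on top; that piece has area ∫[-1,5] (-2*u^3 + 2*u^2 + 34*u + 30) du = 360.
Total enclosed area = 56/3 + 360 = 1136/3.

1136/3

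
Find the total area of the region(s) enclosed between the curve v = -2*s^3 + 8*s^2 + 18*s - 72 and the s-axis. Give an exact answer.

The curve meets the s-axis where -2*s^3 + 8*s^2 + 18*s - 72 = 0, i.e. -2*(s - 4)*(s - 3)*(s + 3) = 0, at s = -3, 3, 4.
On [-3, 3] the curve lies below the axis; ∫[-3,3] (-2*s^3 + 8*s^2 + 18*s - 72) ds = -288, giving area 288.
On [3, 4] the curve lies above the axis; ∫[3,4] (-2*s^3 + 8*s^2 + 18*s - 72) ds = 13/6, giving area 13/6.
Total area = 288 + 13/6 = 1741/6.

1741/6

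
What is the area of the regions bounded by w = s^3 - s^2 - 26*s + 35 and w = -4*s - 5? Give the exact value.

3901/12

Set the curves equal: s^3 - s^2 - 26*s + 35 = -4*s - 5, so s^3 - s^2 - 22*s + 40 = 0, which factors as (s - 4)*(s - 2)*(s + 5) = 0. The curves meet at s = -5, 2, 4.
On [-5, 2], w = s^3 - s^2 - 26*s + 35 is on top; that piece has area ∫[-5,2] (s^3 - s^2 - 22*s + 40) ds = 3773/12.
On [2, 4], w = -4*s - 5 is on top; that piece has area ∫[2,4] (-(s^3 - s^2 - 22*s + 40)) ds = 32/3.
Total enclosed area = 3773/12 + 32/3 = 3901/12.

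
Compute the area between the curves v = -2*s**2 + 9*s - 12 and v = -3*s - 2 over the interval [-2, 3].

194/3

The difference (-2*s**2 + 9*s - 12) - (-3*s - 2) = -2*s**2 + 12*s - 10 changes sign at s = 1 inside [-2, 3], so split the integral there.
∫[-2,1] (-2*s**2 + 12*s - 10) ds = -54; the area of that piece is 54.
∫[1,3] (-2*s**2 + 12*s - 10) ds = 32/3.
Total area = 54 + 32/3 = 194/3.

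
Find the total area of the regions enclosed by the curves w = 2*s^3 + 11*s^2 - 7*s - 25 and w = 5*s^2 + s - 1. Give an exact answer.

131/2

Set the curves equal: 2*s^3 + 11*s^2 - 7*s - 25 = 5*s^2 + s - 1, so 2*s^3 + 6*s^2 - 8*s - 24 = 0, which factors as 2*(s - 2)*(s + 2)*(s + 3) = 0. The curves meet at s = -3, -2, 2.
On [-3, -2], w = 2*s^3 + 11*s^2 - 7*s - 25 is on top; that piece has area ∫[-3,-2] (2*s^3 + 6*s^2 - 8*s - 24) ds = 3/2.
On [-2, 2], w = 5*s^2 + s - 1 is on top; that piece has area ∫[-2,2] (-(2*s^3 + 6*s^2 - 8*s - 24)) ds = 64.
Total enclosed area = 3/2 + 64 = 131/2.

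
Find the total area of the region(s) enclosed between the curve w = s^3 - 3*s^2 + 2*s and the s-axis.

The curve meets the s-axis where s^3 - 3*s^2 + 2*s = 0, i.e. s*(s - 2)*(s - 1) = 0, at s = 0, 1, 2.
On [0, 1] the curve lies above the axis; ∫[0,1] (s^3 - 3*s^2 + 2*s) ds = 1/4, giving area 1/4.
On [1, 2] the curve lies below the axis; ∫[1,2] (s^3 - 3*s^2 + 2*s) ds = -1/4, giving area 1/4.
Total area = 1/4 + 1/4 = 1/2.

1/2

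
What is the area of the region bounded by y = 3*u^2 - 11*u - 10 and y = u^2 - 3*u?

72

Set the curves equal: 3*u^2 - 11*u - 10 = u^2 - 3*u, so 2*u^2 - 8*u - 10 = 0, which factors as 2*(u - 5)*(u + 1) = 0. The curves meet at u = -1, 5.
On [-1, 5], y = u^2 - 3*u is on top; that piece has area ∫[-1,5] (-(2*u^2 - 8*u - 10)) du = 72.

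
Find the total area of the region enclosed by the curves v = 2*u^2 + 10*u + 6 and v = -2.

Set the curves equal: 2*u^2 + 10*u + 6 = -2, so 2*u^2 + 10*u + 8 = 0, which factors as 2*(u + 1)*(u + 4) = 0. The curves meet at u = -4, -1.
On [-4, -1], v = -2 is on top; that piece has area ∫[-4,-1] (-(2*u^2 + 10*u + 8)) du = 9.

9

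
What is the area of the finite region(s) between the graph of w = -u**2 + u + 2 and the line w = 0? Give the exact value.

9/2

The curve meets the u-axis where -u**2 + u + 2 = 0, i.e. -(u - 2)*(u + 1) = 0, at u = -1, 2.
On [-1, 2] the curve lies above the axis; ∫[-1,2] (-u**2 + u + 2) du = 9/2, giving area 9/2.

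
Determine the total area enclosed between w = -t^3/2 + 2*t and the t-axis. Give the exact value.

4

The curve meets the t-axis where -t^3/2 + 2*t = 0, i.e. -t*(t - 2)*(t + 2)/2 = 0, at t = -2, 0, 2.
On [-2, 0] the curve lies below the axis; ∫[-2,0] (-t^3/2 + 2*t) dt = -2, giving area 2.
On [0, 2] the curve lies above the axis; ∫[0,2] (-t^3/2 + 2*t) dt = 2, giving area 2.
Total area = 2 + 2 = 4.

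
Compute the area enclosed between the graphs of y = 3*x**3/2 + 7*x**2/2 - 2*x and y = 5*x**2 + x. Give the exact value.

Set the curves equal: 3*x**3/2 + 7*x**2/2 - 2*x = 5*x**2 + x, so 3*x**3/2 - 3*x**2/2 - 3*x = 0, which factors as 3*x*(x - 2)*(x + 1)/2 = 0. The curves meet at x = -1, 0, 2.
On [-1, 0], y = 3*x**3/2 + 7*x**2/2 - 2*x is on top; that piece has area ∫[-1,0] (3*x**3/2 - 3*x**2/2 - 3*x) dx = 5/8.
On [0, 2], y = 5*x**2 + x is on top; that piece has area ∫[0,2] (-(3*x**3/2 - 3*x**2/2 - 3*x)) dx = 4.
Total enclosed area = 5/8 + 4 = 37/8.

37/8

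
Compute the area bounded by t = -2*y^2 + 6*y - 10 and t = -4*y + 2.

1/3

Both boundary curves give t as a function of y, so integrate with respect to y. Setting them equal: -2*y^2 + 10*y - 12 = 0, i.e. -2*(y - 3)*(y - 2) = 0, so they meet at y = 2, 3.
For y in [2, 3], t = -2*y^2 + 6*y - 10 is on the right; area = ∫[2,3] (-2*y^2 + 10*y - 12) dy = 1/3.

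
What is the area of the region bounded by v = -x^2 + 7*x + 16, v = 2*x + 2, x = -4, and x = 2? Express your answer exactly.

214/3

The difference (-x^2 + 7*x + 16) - (2*x + 2) = -x^2 + 5*x + 14 changes sign at x = -2 inside [-4, 2], so split the integral there.
∫[-4,-2] (-x^2 + 5*x + 14) dx = -62/3; the area of that piece is 62/3.
∫[-2,2] (-x^2 + 5*x + 14) dx = 152/3.
Total area = 62/3 + 152/3 = 214/3.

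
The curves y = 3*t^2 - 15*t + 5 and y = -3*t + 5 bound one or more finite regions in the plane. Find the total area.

32

Set the curves equal: 3*t^2 - 15*t + 5 = -3*t + 5, so 3*t^2 - 12*t = 0, which factors as 3*t*(t - 4) = 0. The curves meet at t = 0, 4.
On [0, 4], y = -3*t + 5 is on top; that piece has area ∫[0,4] (-(3*t^2 - 12*t)) dt = 32.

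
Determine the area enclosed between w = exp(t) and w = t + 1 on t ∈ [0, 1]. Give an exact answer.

-5/2 + exp(1)

On [0, 1], (exp(t)) - (t + 1) = -t + exp(t) - 1 is ≥ 0 throughout, so the area is a single integral of |-t + exp(t) - 1|.
∫[0,1] (-t + exp(t) - 1) dt = -5/2 + exp(1).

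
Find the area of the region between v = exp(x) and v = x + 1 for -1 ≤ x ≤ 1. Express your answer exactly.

On [-1, 1], (exp(x)) - (x + 1) = -x + exp(x) - 1 is ≥ 0 throughout, so the area is a single integral of |-x + exp(x) - 1|.
∫[-1,1] (-x + exp(x) - 1) dx = -2 - exp(-1) + exp(1).

-2 - exp(-1) + exp(1)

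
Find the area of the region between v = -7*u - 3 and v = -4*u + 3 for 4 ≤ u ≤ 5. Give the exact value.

On [4, 5], (-7*u - 3) - (-4*u + 3) = -3*u - 6 is ≤ 0 throughout, so the area is a single integral of |-3*u - 6|.
∫[4,5] (-3*u - 6) du = -39/2; the area of that piece is 39/2.

39/2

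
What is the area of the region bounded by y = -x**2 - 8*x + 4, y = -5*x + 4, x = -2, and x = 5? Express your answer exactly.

The difference (-x**2 - 8*x + 4) - (-5*x + 4) = -x**2 - 3*x changes sign at x = 0 inside [-2, 5], so split the integral there.
∫[-2,0] (-x**2 - 3*x) dx = 10/3.
∫[0,5] (-x**2 - 3*x) dx = -475/6; the area of that piece is 475/6.
Total area = 10/3 + 475/6 = 165/2.

165/2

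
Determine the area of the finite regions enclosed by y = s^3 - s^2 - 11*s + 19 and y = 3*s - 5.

Set the curves equal: s^3 - s^2 - 11*s + 19 = 3*s - 5, so s^3 - s^2 - 14*s + 24 = 0, which factors as (s - 3)*(s - 2)*(s + 4) = 0. The curves meet at s = -4, 2, 3.
On [-4, 2], y = s^3 - s^2 - 11*s + 19 is on top; that piece has area ∫[-4,2] (s^3 - s^2 - 14*s + 24) ds = 144.
On [2, 3], y = 3*s - 5 is on top; that piece has area ∫[2,3] (-(s^3 - s^2 - 14*s + 24)) ds = 13/12.
Total enclosed area = 144 + 13/12 = 1741/12.

1741/12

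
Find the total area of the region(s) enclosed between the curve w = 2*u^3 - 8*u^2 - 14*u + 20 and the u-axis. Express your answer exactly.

937/6

The curve meets the u-axis where 2*u^3 - 8*u^2 - 14*u + 20 = 0, i.e. 2*(u - 5)*(u - 1)*(u + 2) = 0, at u = -2, 1, 5.
On [-2, 1] the curve lies above the axis; ∫[-2,1] (2*u^3 - 8*u^2 - 14*u + 20) du = 99/2, giving area 99/2.
On [1, 5] the curve lies below the axis; ∫[1,5] (2*u^3 - 8*u^2 - 14*u + 20) du = -320/3, giving area 320/3.
Total area = 99/2 + 320/3 = 937/6.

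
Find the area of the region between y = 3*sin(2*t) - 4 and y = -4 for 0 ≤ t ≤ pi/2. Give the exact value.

On [0, pi/2], (3*sin(2*t) - 4) - (-4) = 3*sin(2*t) is ≥ 0 throughout, so the area is a single integral of |3*sin(2*t)|.
∫[0,pi/2] (3*sin(2*t)) dt = 3.

3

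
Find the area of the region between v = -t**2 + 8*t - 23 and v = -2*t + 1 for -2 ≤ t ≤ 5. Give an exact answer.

326/3

The difference (-t**2 + 8*t - 23) - (-2*t + 1) = -t**2 + 10*t - 24 changes sign at t = 4 inside [-2, 5], so split the integral there.
∫[-2,4] (-t**2 + 10*t - 24) dt = -108; the area of that piece is 108.
∫[4,5] (-t**2 + 10*t - 24) dt = 2/3.
Total area = 108 + 2/3 = 326/3.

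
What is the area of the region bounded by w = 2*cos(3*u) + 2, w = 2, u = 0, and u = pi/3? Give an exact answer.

The difference (2*cos(3*u) + 2) - (2) = 2*cos(3*u) changes sign at u = pi/6 inside [0, pi/3], so split the integral there.
∫[0,pi/6] (2*cos(3*u)) du = 2/3.
∫[pi/6,pi/3] (2*cos(3*u)) du = -2/3; the area of that piece is 2/3.
Total area = 2/3 + 2/3 = 4/3.

4/3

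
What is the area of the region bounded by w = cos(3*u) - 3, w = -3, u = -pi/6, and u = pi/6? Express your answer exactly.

On [-pi/6, pi/6], (cos(3*u) - 3) - (-3) = cos(3*u) is ≥ 0 throughout, so the area is a single integral of |cos(3*u)|.
∫[-pi/6,pi/6] (cos(3*u)) du = 2/3.

2/3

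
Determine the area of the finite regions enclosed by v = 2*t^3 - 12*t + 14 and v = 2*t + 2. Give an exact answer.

Set the curves equal: 2*t^3 - 12*t + 14 = 2*t + 2, so 2*t^3 - 14*t + 12 = 0, which factors as 2*(t - 2)*(t - 1)*(t + 3) = 0. The curves meet at t = -3, 1, 2.
On [-3, 1], v = 2*t^3 - 12*t + 14 is on top; that piece has area ∫[-3,1] (2*t^3 - 14*t + 12) dt = 64.
On [1, 2], v = 2*t + 2 is on top; that piece has area ∫[1,2] (-(2*t^3 - 14*t + 12)) dt = 3/2.
Total enclosed area = 64 + 3/2 = 131/2.

131/2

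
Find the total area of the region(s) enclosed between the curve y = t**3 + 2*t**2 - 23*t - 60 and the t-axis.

5137/12

The curve meets the t-axis where t**3 + 2*t**2 - 23*t - 60 = 0, i.e. (t - 5)*(t + 3)*(t + 4) = 0, at t = -4, -3, 5.
On [-4, -3] the curve lies above the axis; ∫[-4,-3] (t**3 + 2*t**2 - 23*t - 60) dt = 17/12, giving area 17/12.
On [-3, 5] the curve lies below the axis; ∫[-3,5] (t**3 + 2*t**2 - 23*t - 60) dt = -1280/3, giving area 1280/3.
Total area = 17/12 + 1280/3 = 5137/12.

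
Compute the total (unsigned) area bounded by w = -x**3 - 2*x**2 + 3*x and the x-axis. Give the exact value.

71/6

The curve meets the x-axis where -x**3 - 2*x**2 + 3*x = 0, i.e. -x*(x - 1)*(x + 3) = 0, at x = -3, 0, 1.
On [-3, 0] the curve lies below the axis; ∫[-3,0] (-x**3 - 2*x**2 + 3*x) dx = -45/4, giving area 45/4.
On [0, 1] the curve lies above the axis; ∫[0,1] (-x**3 - 2*x**2 + 3*x) dx = 7/12, giving area 7/12.
Total area = 45/4 + 7/12 = 71/6.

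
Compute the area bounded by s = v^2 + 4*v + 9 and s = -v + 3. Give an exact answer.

Both boundary curves give s as a function of v, so integrate with respect to v. Setting them equal: v^2 + 5*v + 6 = 0, i.e. (v + 2)*(v + 3) = 0, so they meet at v = -3, -2.
For v in [-3, -2], s = v^2 + 4*v + 9 is on the left; area = ∫[-3,-2] (-(v^2 + 5*v + 6)) dv = 1/6.

1/6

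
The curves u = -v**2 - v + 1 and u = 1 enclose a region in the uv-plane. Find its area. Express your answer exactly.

1/6

Both boundary curves give u as a function of v, so integrate with respect to v. Setting them equal: -v**2 - v = 0, i.e. -v*(v + 1) = 0, so they meet at v = -1, 0.
For v in [-1, 0], u = -v**2 - v + 1 is on the right; area = ∫[-1,0] (-v**2 - v) dv = 1/6.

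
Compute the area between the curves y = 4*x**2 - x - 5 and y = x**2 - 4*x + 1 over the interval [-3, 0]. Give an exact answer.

31/2

The difference (4*x**2 - x - 5) - (x**2 - 4*x + 1) = 3*x**2 + 3*x - 6 changes sign at x = -2 inside [-3, 0], so split the integral there.
∫[-3,-2] (3*x**2 + 3*x - 6) dx = 11/2.
∫[-2,0] (3*x**2 + 3*x - 6) dx = -10; the area of that piece is 10.
Total area = 11/2 + 10 = 31/2.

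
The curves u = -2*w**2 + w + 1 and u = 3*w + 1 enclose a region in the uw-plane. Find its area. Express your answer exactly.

1/3

Both boundary curves give u as a function of w, so integrate with respect to w. Setting them equal: -2*w**2 - 2*w = 0, i.e. -2*w*(w + 1) = 0, so they meet at w = -1, 0.
For w in [-1, 0], u = -2*w**2 + w + 1 is on the right; area = ∫[-1,0] (-2*w**2 - 2*w) dw = 1/3.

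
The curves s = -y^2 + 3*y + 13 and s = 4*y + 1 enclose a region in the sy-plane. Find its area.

Both boundary curves give s as a function of y, so integrate with respect to y. Setting them equal: -y^2 - y + 12 = 0, i.e. -(y - 3)*(y + 4) = 0, so they meet at y = -4, 3.
For y in [-4, 3], s = -y^2 + 3*y + 13 is on the right; area = ∫[-4,3] (-y^2 - y + 12) dy = 343/6.

343/6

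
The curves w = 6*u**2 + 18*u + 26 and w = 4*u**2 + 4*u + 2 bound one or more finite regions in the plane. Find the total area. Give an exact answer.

Set the curves equal: 6*u**2 + 18*u + 26 = 4*u**2 + 4*u + 2, so 2*u**2 + 14*u + 24 = 0, which factors as 2*(u + 3)*(u + 4) = 0. The curves meet at u = -4, -3.
On [-4, -3], w = 4*u**2 + 4*u + 2 is on top; that piece has area ∫[-4,-3] (-(2*u**2 + 14*u + 24)) du = 1/3.

1/3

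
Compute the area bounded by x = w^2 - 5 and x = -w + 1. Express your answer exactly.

Both boundary curves give x as a function of w, so integrate with respect to w. Setting them equal: w^2 + w - 6 = 0, i.e. (w - 2)*(w + 3) = 0, so they meet at w = -3, 2.
For w in [-3, 2], x = w^2 - 5 is on the left; area = ∫[-3,2] (-(w^2 + w - 6)) dw = 125/6.

125/6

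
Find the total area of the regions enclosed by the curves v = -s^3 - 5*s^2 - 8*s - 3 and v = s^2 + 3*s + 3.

Set the curves equal: -s^3 - 5*s^2 - 8*s - 3 = s^2 + 3*s + 3, so -s^3 - 6*s^2 - 11*s - 6 = 0, which factors as -(s + 1)*(s + 2)*(s + 3) = 0. The curves meet at s = -3, -2, -1.
On [-3, -2], v = s^2 + 3*s + 3 is on top; that piece has area ∫[-3,-2] (-(-s^3 - 6*s^2 - 11*s - 6)) ds = 1/4.
On [-2, -1], v = -s^3 - 5*s^2 - 8*s - 3 is on top; that piece has area ∫[-2,-1] (-s^3 - 6*s^2 - 11*s - 6) ds = 1/4.
Total enclosed area = 1/4 + 1/4 = 1/2.

1/2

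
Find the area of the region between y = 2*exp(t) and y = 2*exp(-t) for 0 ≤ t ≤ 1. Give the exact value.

-4 + 2*exp(-1) + 2*exp(1)

On [0, 1], (2*exp(t)) - (2*exp(-t)) = 2*exp(t) - 2*exp(-t) is ≥ 0 throughout, so the area is a single integral of |2*exp(t) - 2*exp(-t)|.
∫[0,1] (2*exp(t) - 2*exp(-t)) dt = -4 + 2*exp(-1) + 2*exp(1).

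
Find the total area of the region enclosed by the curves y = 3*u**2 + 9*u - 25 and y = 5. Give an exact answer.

Set the curves equal: 3*u**2 + 9*u - 25 = 5, so 3*u**2 + 9*u - 30 = 0, which factors as 3*(u - 2)*(u + 5) = 0. The curves meet at u = -5, 2.
On [-5, 2], y = 5 is on top; that piece has area ∫[-5,2] (-(3*u**2 + 9*u - 30)) du = 343/2.

343/2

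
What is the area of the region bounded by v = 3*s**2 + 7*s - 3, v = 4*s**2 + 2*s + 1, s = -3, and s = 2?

93/2

The difference (3*s**2 + 7*s - 3) - (4*s**2 + 2*s + 1) = -s**2 + 5*s - 4 changes sign at s = 1 inside [-3, 2], so split the integral there.
∫[-3,1] (-s**2 + 5*s - 4) ds = -136/3; the area of that piece is 136/3.
∫[1,2] (-s**2 + 5*s - 4) ds = 7/6.
Total area = 136/3 + 7/6 = 93/2.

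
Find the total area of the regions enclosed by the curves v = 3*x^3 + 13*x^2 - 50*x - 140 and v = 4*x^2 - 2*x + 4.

1551/2

Set the curves equal: 3*x^3 + 13*x^2 - 50*x - 140 = 4*x^2 - 2*x + 4, so 3*x^3 + 9*x^2 - 48*x - 144 = 0, which factors as 3*(x - 4)*(x + 3)*(x + 4) = 0. The curves meet at x = -4, -3, 4.
On [-4, -3], v = 3*x^3 + 13*x^2 - 50*x - 140 is on top; that piece has area ∫[-4,-3] (3*x^3 + 9*x^2 - 48*x - 144) dx = 15/4.
On [-3, 4], v = 4*x^2 - 2*x + 4 is on top; that piece has area ∫[-3,4] (-(3*x^3 + 9*x^2 - 48*x - 144)) dx = 3087/4.
Total enclosed area = 15/4 + 3087/4 = 1551/2.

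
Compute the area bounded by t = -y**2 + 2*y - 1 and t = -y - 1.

9/2

Both boundary curves give t as a function of y, so integrate with respect to y. Setting them equal: -y**2 + 3*y = 0, i.e. -y*(y - 3) = 0, so they meet at y = 0, 3.
For y in [0, 3], t = -y**2 + 2*y - 1 is on the right; area = ∫[0,3] (-y**2 + 3*y) dy = 9/2.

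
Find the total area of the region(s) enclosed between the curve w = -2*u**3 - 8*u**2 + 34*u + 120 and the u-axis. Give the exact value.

The curve meets the u-axis where -2*u**3 - 8*u**2 + 34*u + 120 = 0, i.e. -2*(u - 4)*(u + 3)*(u + 5) = 0, at u = -5, -3, 4.
On [-5, -3] the curve lies below the axis; ∫[-5,-3] (-2*u**3 - 8*u**2 + 34*u + 120) du = -64/3, giving area 64/3.
On [-3, 4] the curve lies above the axis; ∫[-3,4] (-2*u**3 - 8*u**2 + 34*u + 120) du = 3773/6, giving area 3773/6.
Total area = 64/3 + 3773/6 = 3901/6.

3901/6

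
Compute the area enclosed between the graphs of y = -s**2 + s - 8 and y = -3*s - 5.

4/3

Set the curves equal: -s**2 + s - 8 = -3*s - 5, so -s**2 + 4*s - 3 = 0, which factors as -(s - 3)*(s - 1) = 0. The curves meet at s = 1, 3.
On [1, 3], y = -s**2 + s - 8 is on top; that piece has area ∫[1,3] (-s**2 + 4*s - 3) ds = 4/3.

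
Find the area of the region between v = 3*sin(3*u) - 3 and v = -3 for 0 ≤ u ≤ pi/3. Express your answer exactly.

2

On [0, pi/3], (3*sin(3*u) - 3) - (-3) = 3*sin(3*u) is ≥ 0 throughout, so the area is a single integral of |3*sin(3*u)|.
∫[0,pi/3] (3*sin(3*u)) du = 2.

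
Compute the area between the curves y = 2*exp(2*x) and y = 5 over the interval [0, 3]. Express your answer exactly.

The difference (2*exp(2*x)) - (5) = 2*exp(2*x) - 5 changes sign at x = -log(2)/2 + log(5)/2 inside [0, 3], so split the integral there.
∫[0,-log(2)/2 + log(5)/2] (2*exp(2*x) - 5) dx = log(4*sqrt(10)/125) + 3/2; the area of that piece is -3/2 + log(25*sqrt(10)/8).
∫[-log(2)/2 + log(5)/2,3] (2*exp(2*x) - 5) dx = -35/2 - 5*log(2)/2 + 5*log(5)/2 + exp(6).
Total area = (-3/2 + log(25*sqrt(10)/8)) + (-35/2 - 5*log(2)/2 + 5*log(5)/2 + exp(6)) = -19 - 11*log(2)/2 + log(10)/2 + 9*log(5)/2 + exp(6).

-19 - 11*log(2)/2 + log(10)/2 + 9*log(5)/2 + exp(6)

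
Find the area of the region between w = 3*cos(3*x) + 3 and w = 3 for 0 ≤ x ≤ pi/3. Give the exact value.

2

The difference (3*cos(3*x) + 3) - (3) = 3*cos(3*x) changes sign at x = pi/6 inside [0, pi/3], so split the integral there.
∫[0,pi/6] (3*cos(3*x)) dx = 1.
∫[pi/6,pi/3] (3*cos(3*x)) dx = -1; the area of that piece is 1.
Total area = 1 + 1 = 2.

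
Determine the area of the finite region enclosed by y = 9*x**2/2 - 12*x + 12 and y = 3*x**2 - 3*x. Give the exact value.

Set the curves equal: 9*x**2/2 - 12*x + 12 = 3*x**2 - 3*x, so 3*x**2/2 - 9*x + 12 = 0, which factors as 3*(x - 4)*(x - 2)/2 = 0. The curves meet at x = 2, 4.
On [2, 4], y = 3*x**2 - 3*x is on top; that piece has area ∫[2,4] (-(3*x**2/2 - 9*x + 12)) dx = 2.

2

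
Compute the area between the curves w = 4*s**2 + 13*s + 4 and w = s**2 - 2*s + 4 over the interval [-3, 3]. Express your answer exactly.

135

The difference (4*s**2 + 13*s + 4) - (s**2 - 2*s + 4) = 3*s**2 + 15*s changes sign at s = 0 inside [-3, 3], so split the integral there.
∫[-3,0] (3*s**2 + 15*s) ds = -81/2; the area of that piece is 81/2.
∫[0,3] (3*s**2 + 15*s) ds = 189/2.
Total area = 81/2 + 189/2 = 135.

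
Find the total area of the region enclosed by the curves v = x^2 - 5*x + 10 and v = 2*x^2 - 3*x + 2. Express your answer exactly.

Set the curves equal: x^2 - 5*x + 10 = 2*x^2 - 3*x + 2, so -x^2 - 2*x + 8 = 0, which factors as -(x - 2)*(x + 4) = 0. The curves meet at x = -4, 2.
On [-4, 2], v = x^2 - 5*x + 10 is on top; that piece has area ∫[-4,2] (-x^2 - 2*x + 8) dx = 36.

36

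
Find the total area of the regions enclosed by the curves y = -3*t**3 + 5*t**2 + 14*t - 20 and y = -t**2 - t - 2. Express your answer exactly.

Set the curves equal: -3*t**3 + 5*t**2 + 14*t - 20 = -t**2 - t - 2, so -3*t**3 + 6*t**2 + 15*t - 18 = 0, which factors as -3*(t - 3)*(t - 1)*(t + 2) = 0. The curves meet at t = -2, 1, 3.
On [-2, 1], y = -t**2 - t - 2 is on top; that piece has area ∫[-2,1] (-(-3*t**3 + 6*t**2 + 15*t - 18)) dt = 189/4.
On [1, 3], y = -3*t**3 + 5*t**2 + 14*t - 20 is on top; that piece has area ∫[1,3] (-3*t**3 + 6*t**2 + 15*t - 18) dt = 16.
Total enclosed area = 189/4 + 16 = 253/4.

253/4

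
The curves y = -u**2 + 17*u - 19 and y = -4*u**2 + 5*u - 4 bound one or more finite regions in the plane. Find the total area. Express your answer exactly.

Set the curves equal: -u**2 + 17*u - 19 = -4*u**2 + 5*u - 4, so 3*u**2 + 12*u - 15 = 0, which factors as 3*(u - 1)*(u + 5) = 0. The curves meet at u = -5, 1.
On [-5, 1], y = -4*u**2 + 5*u - 4 is on top; that piece has area ∫[-5,1] (-(3*u**2 + 12*u - 15)) du = 108.

108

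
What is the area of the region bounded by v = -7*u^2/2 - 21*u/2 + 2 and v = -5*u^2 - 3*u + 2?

125/4

Set the curves equal: -7*u^2/2 - 21*u/2 + 2 = -5*u^2 - 3*u + 2, so 3*u^2/2 - 15*u/2 = 0, which factors as 3*u*(u - 5)/2 = 0. The curves meet at u = 0, 5.
On [0, 5], v = -5*u^2 - 3*u + 2 is on top; that piece has area ∫[0,5] (-(3*u^2/2 - 15*u/2)) du = 125/4.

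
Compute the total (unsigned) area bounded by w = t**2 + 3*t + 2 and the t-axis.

1/6

The curve meets the t-axis where t**2 + 3*t + 2 = 0, i.e. (t + 1)*(t + 2) = 0, at t = -2, -1.
On [-2, -1] the curve lies below the axis; ∫[-2,-1] (t**2 + 3*t + 2) dt = -1/6, giving area 1/6.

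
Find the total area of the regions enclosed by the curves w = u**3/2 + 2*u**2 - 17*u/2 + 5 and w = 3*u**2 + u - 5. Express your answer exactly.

2521/24

Set the curves equal: u**3/2 + 2*u**2 - 17*u/2 + 5 = 3*u**2 + u - 5, so u**3/2 - u**2 - 19*u/2 + 10 = 0, which factors as (u - 5)*(u - 1)*(u + 4)/2 = 0. The curves meet at u = -4, 1, 5.
On [-4, 1], w = u**3/2 + 2*u**2 - 17*u/2 + 5 is on top; that piece has area ∫[-4,1] (u**3/2 - u**2 - 19*u/2 + 10) du = 1625/24.
On [1, 5], w = 3*u**2 + u - 5 is on top; that piece has area ∫[1,5] (-(u**3/2 - u**2 - 19*u/2 + 10)) du = 112/3.
Total enclosed area = 1625/24 + 112/3 = 2521/24.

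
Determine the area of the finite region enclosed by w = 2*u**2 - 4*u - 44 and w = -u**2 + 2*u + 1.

256

Set the curves equal: 2*u**2 - 4*u - 44 = -u**2 + 2*u + 1, so 3*u**2 - 6*u - 45 = 0, which factors as 3*(u - 5)*(u + 3) = 0. The curves meet at u = -3, 5.
On [-3, 5], w = -u**2 + 2*u + 1 is on top; that piece has area ∫[-3,5] (-(3*u**2 - 6*u - 45)) du = 256.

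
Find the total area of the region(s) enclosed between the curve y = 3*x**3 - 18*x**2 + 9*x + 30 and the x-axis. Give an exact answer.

243/2

The curve meets the x-axis where 3*x**3 - 18*x**2 + 9*x + 30 = 0, i.e. 3*(x - 5)*(x - 2)*(x + 1) = 0, at x = -1, 2, 5.
On [-1, 2] the curve lies above the axis; ∫[-1,2] (3*x**3 - 18*x**2 + 9*x + 30) dx = 243/4, giving area 243/4.
On [2, 5] the curve lies below the axis; ∫[2,5] (3*x**3 - 18*x**2 + 9*x + 30) dx = -243/4, giving area 243/4.
Total area = 243/4 + 243/4 = 243/2.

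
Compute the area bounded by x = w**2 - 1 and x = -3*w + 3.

Both boundary curves give x as a function of w, so integrate with respect to w. Setting them equal: w**2 + 3*w - 4 = 0, i.e. (w - 1)*(w + 4) = 0, so they meet at w = -4, 1.
For w in [-4, 1], x = w**2 - 1 is on the left; area = ∫[-4,1] (-(w**2 + 3*w - 4)) dw = 125/6.

125/6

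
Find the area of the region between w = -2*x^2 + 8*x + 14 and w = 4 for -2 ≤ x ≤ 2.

128/3

The difference (-2*x^2 + 8*x + 14) - (4) = -2*x^2 + 8*x + 10 changes sign at x = -1 inside [-2, 2], so split the integral there.
∫[-2,-1] (-2*x^2 + 8*x + 10) dx = -20/3; the area of that piece is 20/3.
∫[-1,2] (-2*x^2 + 8*x + 10) dx = 36.
Total area = 20/3 + 36 = 128/3.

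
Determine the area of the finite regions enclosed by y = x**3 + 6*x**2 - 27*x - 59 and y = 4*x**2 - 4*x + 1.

5137/12

Set the curves equal: x**3 + 6*x**2 - 27*x - 59 = 4*x**2 - 4*x + 1, so x**3 + 2*x**2 - 23*x - 60 = 0, which factors as (x - 5)*(x + 3)*(x + 4) = 0. The curves meet at x = -4, -3, 5.
On [-4, -3], y = x**3 + 6*x**2 - 27*x - 59 is on top; that piece has area ∫[-4,-3] (x**3 + 2*x**2 - 23*x - 60) dx = 17/12.
On [-3, 5], y = 4*x**2 - 4*x + 1 is on top; that piece has area ∫[-3,5] (-(x**3 + 2*x**2 - 23*x - 60)) dx = 1280/3.
Total enclosed area = 17/12 + 1280/3 = 5137/12.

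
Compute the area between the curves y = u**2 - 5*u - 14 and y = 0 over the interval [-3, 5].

111

The difference (u**2 - 5*u - 14) - (0) = u**2 - 5*u - 14 changes sign at u = -2 inside [-3, 5], so split the integral there.
∫[-3,-2] (u**2 - 5*u - 14) du = 29/6.
∫[-2,5] (u**2 - 5*u - 14) du = -637/6; the area of that piece is 637/6.
Total area = 29/6 + 637/6 = 111.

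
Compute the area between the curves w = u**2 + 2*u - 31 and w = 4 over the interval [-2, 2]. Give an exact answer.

On [-2, 2], (u**2 + 2*u - 31) - (4) = u**2 + 2*u - 35 is ≤ 0 throughout, so the area is a single integral of |u**2 + 2*u - 35|.
∫[-2,2] (u**2 + 2*u - 35) du = -404/3; the area of that piece is 404/3.

404/3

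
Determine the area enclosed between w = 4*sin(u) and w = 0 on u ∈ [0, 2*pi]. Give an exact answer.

16

The difference (4*sin(u)) - (0) = 4*sin(u) changes sign at u = pi inside [0, 2*pi], so split the integral there.
∫[0,pi] (4*sin(u)) du = 8.
∫[pi,2*pi] (4*sin(u)) du = -8; the area of that piece is 8.
Total area = 8 + 8 = 16.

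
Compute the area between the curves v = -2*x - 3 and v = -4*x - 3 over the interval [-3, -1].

8

On [-3, -1], (-2*x - 3) - (-4*x - 3) = 2*x is ≤ 0 throughout, so the area is a single integral of |2*x|.
∫[-3,-1] (2*x) dx = -8; the area of that piece is 8.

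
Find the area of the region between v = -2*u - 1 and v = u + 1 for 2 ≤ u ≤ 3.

On [2, 3], (-2*u - 1) - (u + 1) = -3*u - 2 is ≤ 0 throughout, so the area is a single integral of |-3*u - 2|.
∫[2,3] (-3*u - 2) du = -19/2; the area of that piece is 19/2.

19/2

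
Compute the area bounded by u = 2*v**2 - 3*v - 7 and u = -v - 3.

9

Both boundary curves give u as a function of v, so integrate with respect to v. Setting them equal: 2*v**2 - 2*v - 4 = 0, i.e. 2*(v - 2)*(v + 1) = 0, so they meet at v = -1, 2.
For v in [-1, 2], u = 2*v**2 - 3*v - 7 is on the left; area = ∫[-1,2] (-(2*v**2 - 2*v - 4)) dv = 9.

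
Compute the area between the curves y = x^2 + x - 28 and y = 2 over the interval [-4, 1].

815/6

On [-4, 1], (x^2 + x - 28) - (2) = x^2 + x - 30 is ≤ 0 throughout, so the area is a single integral of |x^2 + x - 30|.
∫[-4,1] (x^2 + x - 30) dx = -815/6; the area of that piece is 815/6.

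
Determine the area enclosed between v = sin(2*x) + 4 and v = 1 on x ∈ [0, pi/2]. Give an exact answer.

1 + 3*pi/2

On [0, pi/2], (sin(2*x) + 4) - (1) = sin(2*x) + 3 is ≥ 0 throughout, so the area is a single integral of |sin(2*x) + 3|.
∫[0,pi/2] (sin(2*x) + 3) dx = 1 + 3*pi/2.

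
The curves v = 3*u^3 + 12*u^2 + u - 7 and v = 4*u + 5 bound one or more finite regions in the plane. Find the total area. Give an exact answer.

253/4

Set the curves equal: 3*u^3 + 12*u^2 + u - 7 = 4*u + 5, so 3*u^3 + 12*u^2 - 3*u - 12 = 0, which factors as 3*(u - 1)*(u + 1)*(u + 4) = 0. The curves meet at u = -4, -1, 1.
On [-4, -1], v = 3*u^3 + 12*u^2 + u - 7 is on top; that piece has area ∫[-4,-1] (3*u^3 + 12*u^2 - 3*u - 12) du = 189/4.
On [-1, 1], v = 4*u + 5 is on top; that piece has area ∫[-1,1] (-(3*u^3 + 12*u^2 - 3*u - 12)) du = 16.
Total enclosed area = 189/4 + 16 = 253/4.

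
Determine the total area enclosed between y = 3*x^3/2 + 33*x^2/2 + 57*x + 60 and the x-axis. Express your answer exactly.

37/8

The curve meets the x-axis where 3*x^3/2 + 33*x^2/2 + 57*x + 60 = 0, i.e. 3*(x + 2)*(x + 4)*(x + 5)/2 = 0, at x = -5, -4, -2.
On [-5, -4] the curve lies above the axis; ∫[-5,-4] (3*x^3/2 + 33*x^2/2 + 57*x + 60) dx = 5/8, giving area 5/8.
On [-4, -2] the curve lies below the axis; ∫[-4,-2] (3*x^3/2 + 33*x^2/2 + 57*x + 60) dx = -4, giving area 4.
Total area = 5/8 + 4 = 37/8.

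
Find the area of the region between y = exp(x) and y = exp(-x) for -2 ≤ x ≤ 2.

-4 + 2*exp(-2) + 2*exp(2)

The difference (exp(x)) - (exp(-x)) = exp(x) - exp(-x) changes sign at x = 0 inside [-2, 2], so split the integral there.
∫[-2,0] (exp(x) - exp(-x)) dx = -exp(2) - exp(-2) + 2; the area of that piece is -2 + exp(-2) + exp(2).
∫[0,2] (exp(x) - exp(-x)) dx = -2 + exp(-2) + exp(2).
Total area = (-2 + exp(-2) + exp(2)) + (-2 + exp(-2) + exp(2)) = -4 + 2*exp(-2) + 2*exp(2).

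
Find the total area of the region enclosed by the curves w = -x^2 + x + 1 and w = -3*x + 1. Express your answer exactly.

32/3

Set the curves equal: -x^2 + x + 1 = -3*x + 1, so -x^2 + 4*x = 0, which factors as -x*(x - 4) = 0. The curves meet at x = 0, 4.
On [0, 4], w = -x^2 + x + 1 is on top; that piece has area ∫[0,4] (-x^2 + 4*x) dx = 32/3.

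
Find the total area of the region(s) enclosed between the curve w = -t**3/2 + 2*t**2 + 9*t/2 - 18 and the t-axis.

The curve meets the t-axis where -t**3/2 + 2*t**2 + 9*t/2 - 18 = 0, i.e. -(t - 4)*(t - 3)*(t + 3)/2 = 0, at t = -3, 3, 4.
On [-3, 3] the curve lies below the axis; ∫[-3,3] (-t**3/2 + 2*t**2 + 9*t/2 - 18) dt = -72, giving area 72.
On [3, 4] the curve lies above the axis; ∫[3,4] (-t**3/2 + 2*t**2 + 9*t/2 - 18) dt = 13/24, giving area 13/24.
Total area = 72 + 13/24 = 1741/24.

1741/24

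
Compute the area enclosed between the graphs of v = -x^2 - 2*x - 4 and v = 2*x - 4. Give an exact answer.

32/3

Set the curves equal: -x^2 - 2*x - 4 = 2*x - 4, so -x^2 - 4*x = 0, which factors as -x*(x + 4) = 0. The curves meet at x = -4, 0.
On [-4, 0], v = -x^2 - 2*x - 4 is on top; that piece has area ∫[-4,0] (-x^2 - 4*x) dx = 32/3.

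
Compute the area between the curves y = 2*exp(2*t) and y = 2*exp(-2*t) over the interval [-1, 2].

The difference (2*exp(2*t)) - (2*exp(-2*t)) = 2*exp(2*t) - 2*exp(-2*t) changes sign at t = 0 inside [-1, 2], so split the integral there.
∫[-1,0] (2*exp(2*t) - 2*exp(-2*t)) dt = -exp(2) - exp(-2) + 2; the area of that piece is -2 + exp(-2) + exp(2).
∫[0,2] (2*exp(2*t) - 2*exp(-2*t)) dt = -2 + exp(-4) + exp(4).
Total area = (-2 + exp(-2) + exp(2)) + (-2 + exp(-4) + exp(4)) = -4 + exp(-4) + exp(-2) + exp(2) + exp(4).

-4 + exp(-4) + exp(-2) + exp(2) + exp(4)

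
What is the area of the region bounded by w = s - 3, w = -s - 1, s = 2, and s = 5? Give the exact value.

15

On [2, 5], (s - 3) - (-s - 1) = 2*s - 2 is ≥ 0 throughout, so the area is a single integral of |2*s - 2|.
∫[2,5] (2*s - 2) ds = 15.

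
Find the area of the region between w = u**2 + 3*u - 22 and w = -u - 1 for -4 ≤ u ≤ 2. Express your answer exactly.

126

On [-4, 2], (u**2 + 3*u - 22) - (-u - 1) = u**2 + 4*u - 21 is ≤ 0 throughout, so the area is a single integral of |u**2 + 4*u - 21|.
∫[-4,2] (u**2 + 4*u - 21) du = -126; the area of that piece is 126.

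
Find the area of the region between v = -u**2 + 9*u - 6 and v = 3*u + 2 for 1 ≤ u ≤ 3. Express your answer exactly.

2

The difference (-u**2 + 9*u - 6) - (3*u + 2) = -u**2 + 6*u - 8 changes sign at u = 2 inside [1, 3], so split the integral there.
∫[1,2] (-u**2 + 6*u - 8) du = -4/3; the area of that piece is 4/3.
∫[2,3] (-u**2 + 6*u - 8) du = 2/3.
Total area = 4/3 + 2/3 = 2.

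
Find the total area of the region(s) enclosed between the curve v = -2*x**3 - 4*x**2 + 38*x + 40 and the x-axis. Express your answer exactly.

2521/6

The curve meets the x-axis where -2*x**3 - 4*x**2 + 38*x + 40 = 0, i.e. -2*(x - 4)*(x + 1)*(x + 5) = 0, at x = -5, -1, 4.
On [-5, -1] the curve lies below the axis; ∫[-5,-1] (-2*x**3 - 4*x**2 + 38*x + 40) dx = -448/3, giving area 448/3.
On [-1, 4] the curve lies above the axis; ∫[-1,4] (-2*x**3 - 4*x**2 + 38*x + 40) dx = 1625/6, giving area 1625/6.
Total area = 448/3 + 1625/6 = 2521/6.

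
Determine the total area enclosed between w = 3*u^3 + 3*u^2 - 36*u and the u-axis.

The curve meets the u-axis where 3*u^3 + 3*u^2 - 36*u = 0, i.e. 3*u*(u - 3)*(u + 4) = 0, at u = -4, 0, 3.
On [-4, 0] the curve lies above the axis; ∫[-4,0] (3*u^3 + 3*u^2 - 36*u) du = 160, giving area 160.
On [0, 3] the curve lies below the axis; ∫[0,3] (3*u^3 + 3*u^2 - 36*u) du = -297/4, giving area 297/4.
Total area = 160 + 297/4 = 937/4.

937/4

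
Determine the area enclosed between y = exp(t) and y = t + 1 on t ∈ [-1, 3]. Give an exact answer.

-8 - exp(-1) + exp(3)

On [-1, 3], (exp(t)) - (t + 1) = -t + exp(t) - 1 is ≥ 0 throughout, so the area is a single integral of |-t + exp(t) - 1|.
∫[-1,3] (-t + exp(t) - 1) dt = -8 - exp(-1) + exp(3).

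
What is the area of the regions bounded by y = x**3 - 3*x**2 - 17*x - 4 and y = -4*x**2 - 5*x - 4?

937/12

Set the curves equal: x**3 - 3*x**2 - 17*x - 4 = -4*x**2 - 5*x - 4, so x**3 + x**2 - 12*x = 0, which factors as x*(x - 3)*(x + 4) = 0. The curves meet at x = -4, 0, 3.
On [-4, 0], y = x**3 - 3*x**2 - 17*x - 4 is on top; that piece has area ∫[-4,0] (x**3 + x**2 - 12*x) dx = 160/3.
On [0, 3], y = -4*x**2 - 5*x - 4 is on top; that piece has area ∫[0,3] (-(x**3 + x**2 - 12*x)) dx = 99/4.
Total enclosed area = 160/3 + 99/4 = 937/12.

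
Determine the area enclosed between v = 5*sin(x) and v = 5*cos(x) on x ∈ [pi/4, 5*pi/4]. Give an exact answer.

On [pi/4, 5*pi/4], (5*sin(x)) - (5*cos(x)) = 5*sin(x) - 5*cos(x) is ≥ 0 throughout, so the area is a single integral of |5*sin(x) - 5*cos(x)|.
∫[pi/4,5*pi/4] (5*sin(x) - 5*cos(x)) dx = 10*sqrt(2).

10*sqrt(2)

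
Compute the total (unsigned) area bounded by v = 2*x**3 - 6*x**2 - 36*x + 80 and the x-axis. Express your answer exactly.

999/2

The curve meets the x-axis where 2*x**3 - 6*x**2 - 36*x + 80 = 0, i.e. 2*(x - 5)*(x - 2)*(x + 4) = 0, at x = -4, 2, 5.
On [-4, 2] the curve lies above the axis; ∫[-4,2] (2*x**3 - 6*x**2 - 36*x + 80) dx = 432, giving area 432.
On [2, 5] the curve lies below the axis; ∫[2,5] (2*x**3 - 6*x**2 - 36*x + 80) dx = -135/2, giving area 135/2.
Total area = 432 + 135/2 = 999/2.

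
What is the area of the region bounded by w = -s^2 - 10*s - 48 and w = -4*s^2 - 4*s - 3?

Set the curves equal: -s^2 - 10*s - 48 = -4*s^2 - 4*s - 3, so 3*s^2 - 6*s - 45 = 0, which factors as 3*(s - 5)*(s + 3) = 0. The curves meet at s = -3, 5.
On [-3, 5], w = -4*s^2 - 4*s - 3 is on top; that piece has area ∫[-3,5] (-(3*s^2 - 6*s - 45)) ds = 256.

256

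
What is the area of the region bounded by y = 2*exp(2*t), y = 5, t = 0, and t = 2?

The difference (2*exp(2*t)) - (5) = 2*exp(2*t) - 5 changes sign at t = -log(2)/2 + log(5)/2 inside [0, 2], so split the integral there.
∫[0,-log(2)/2 + log(5)/2] (2*exp(2*t) - 5) dt = log(4*sqrt(10)/125) + 3/2; the area of that piece is -3/2 + log(25*sqrt(10)/8).
∫[-log(2)/2 + log(5)/2,2] (2*exp(2*t) - 5) dt = -25/2 - 5*log(2)/2 + 5*log(5)/2 + exp(4).
Total area = (-3/2 + log(25*sqrt(10)/8)) + (-25/2 - 5*log(2)/2 + 5*log(5)/2 + exp(4)) = -14 - 11*log(2)/2 + log(10)/2 + 9*log(5)/2 + exp(4).

-14 - 11*log(2)/2 + log(10)/2 + 9*log(5)/2 + exp(4)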